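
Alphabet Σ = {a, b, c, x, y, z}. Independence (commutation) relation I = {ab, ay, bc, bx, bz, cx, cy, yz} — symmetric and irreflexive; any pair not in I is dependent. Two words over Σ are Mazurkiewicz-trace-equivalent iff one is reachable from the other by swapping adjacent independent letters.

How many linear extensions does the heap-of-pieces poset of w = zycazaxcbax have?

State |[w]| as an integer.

piece 0:z — minimal
piece 1:y — minimal
piece 2:c rests on {0:z}
piece 3:a rests on {2:c}
piece 4:z rests on {3:a}
piece 5:a rests on {4:z}
piece 6:x rests on {1:y, 5:a}
piece 7:c rests on {5:a}
piece 8:b rests on {1:y}
piece 9:a rests on {6:x, 7:c}
piece 10:x rests on {9:a}
minimal pieces: {0:z, 1:y}
ways to finish when only these pieces remain (= sum over removing one remaining piece with nothing left below it):
  1 left: {8}→1  {10}→1
  2 left: {8,10}→2  {9,10}→1
  3 left: {6,9,10}→1  {7,9,10}→1  {8,9,10}→3
  4 left: {6,7,9,10}→2  {6,8,9,10}→4  {7,8,9,10}→4
  5 left: {1,6,8,9,10}→4  {5,6,7,9,10}→2  {6,7,8,9,10}→10
  6 left: {1,6,7,8,9,10}→14  {4,5,6,7,9,10}→2  {5,6,7,8,9,10}→12
  7 left: {1,5,6,7,8,9,10}→26  {3,4,5,6,7,9,10}→2  {4,5,6,7,8,9,10}→14
  8 left: {1,4,5,6,7,8,9,10}→40  {2,3,4,5,6,7,9,10}→2  {3,4,5,6,7,8,9,10}→16
  9 left: {0,2,3,4,5,6,7,9,10}→2  {1,3,4,5,6,7,8,9,10}→56  {2,3,4,5,6,7,8,9,10}→18
  placing 0:z first → 74 extensions
  placing 1:y first → 20 extensions
total linear extensions = 94

94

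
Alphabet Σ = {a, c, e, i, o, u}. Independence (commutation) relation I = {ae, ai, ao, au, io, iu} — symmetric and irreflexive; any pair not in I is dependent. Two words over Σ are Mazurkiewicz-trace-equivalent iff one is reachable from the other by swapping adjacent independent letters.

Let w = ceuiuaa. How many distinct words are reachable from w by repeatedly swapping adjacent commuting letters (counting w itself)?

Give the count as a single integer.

45

drop 0:c onto floor
drop 1:e onto {0:c}
drop 2:u onto {1:e}
drop 3:i onto {1:e}
drop 4:u onto {2:u}
drop 5:a onto {0:c}
drop 6:a onto {5:a}
ground layer = {0:c}
drop-orders for the pieces not yet dropped (sum over which currently-grounded one goes next):
  1 to go: {3} 1  {4} 1  {6} 1
  2 to go: {2,4} 1  {3,4} 2  {3,6} 2  {4,6} 2  {5,6} 1
  3 to go: {2,3,4} 3  {2,4,6} 3  {3,4,6} 6  {3,5,6} 3  {4,5,6} 3
  4 to go: {1,2,3,4} 3  {2,3,4,6} 12  {2,4,5,6} 6  {3,4,5,6} 12
  5 to go: {1,2,3,4,6} 15  {2,3,4,5,6} 30
  if 0:c drops first: 45 orders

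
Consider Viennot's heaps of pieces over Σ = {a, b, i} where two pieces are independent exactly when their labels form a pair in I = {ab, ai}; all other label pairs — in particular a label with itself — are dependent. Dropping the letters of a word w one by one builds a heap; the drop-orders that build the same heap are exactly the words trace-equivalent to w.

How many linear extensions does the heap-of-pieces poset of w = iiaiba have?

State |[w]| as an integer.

15

drop 0:i onto floor
drop 1:i onto {0:i}
drop 2:a onto floor
drop 3:i onto {1:i}
drop 4:b onto {3:i}
drop 5:a onto {2:a}
ground layer = {0:i, 2:a}
drop-orders for the pieces not yet dropped (sum over which currently-grounded one goes next):
  1 to go: {4} 1  {5} 1
  2 to go: {2,5} 1  {3,4} 1  {4,5} 2
  3 to go: {1,3,4} 1  {2,4,5} 3  {3,4,5} 3
  4 to go: {0,1,3,4} 1  {1,3,4,5} 4  {2,3,4,5} 6
  if 0:i drops first: 10 orders
  if 2:a drops first: 5 orders
heap linearizations: 15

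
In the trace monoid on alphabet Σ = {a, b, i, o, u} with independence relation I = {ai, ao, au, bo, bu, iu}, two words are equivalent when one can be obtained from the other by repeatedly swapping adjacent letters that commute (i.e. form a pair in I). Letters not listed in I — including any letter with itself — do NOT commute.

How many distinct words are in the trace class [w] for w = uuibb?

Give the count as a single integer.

0(u) covers ∅
1(u) covers 0:u
2(i) covers ∅
3(b) covers 2:i
4(b) covers 3:b
floor of heap: 0:u, 2:i
completions by unplaced set U, small U first (add the entries for U minus each lowest piece of U):
  |U|=1: {1}:1  {4}:1
  |U|=2: {0,1}:1  {1,4}:2  {3,4}:1
  |U|=3: {0,1,4}:3  {1,3,4}:3  {2,3,4}:1
  start at 0(u): 4
  start at 2(i): 6
sum over floor = 10

10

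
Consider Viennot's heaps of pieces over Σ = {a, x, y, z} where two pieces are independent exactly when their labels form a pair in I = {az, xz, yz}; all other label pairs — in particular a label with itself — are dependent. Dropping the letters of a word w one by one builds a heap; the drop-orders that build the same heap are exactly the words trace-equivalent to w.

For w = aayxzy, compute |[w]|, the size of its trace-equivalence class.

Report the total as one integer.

6

drop 0:a onto floor
drop 1:a onto {0:a}
drop 2:y onto {1:a}
drop 3:x onto {2:y}
drop 4:z onto floor
drop 5:y onto {3:x}
ground layer = {0:a, 4:z}
drop-orders for the pieces not yet dropped (sum over which currently-grounded one goes next):
  1 to go: {4} 1  {5} 1
  2 to go: {3,5} 1  {4,5} 2
  3 to go: {2,3,5} 1  {3,4,5} 3
  4 to go: {1,2,3,5} 1  {2,3,4,5} 4
  if 0:a drops first: 5 orders
  if 4:z drops first: 1 orders
heap linearizations: 6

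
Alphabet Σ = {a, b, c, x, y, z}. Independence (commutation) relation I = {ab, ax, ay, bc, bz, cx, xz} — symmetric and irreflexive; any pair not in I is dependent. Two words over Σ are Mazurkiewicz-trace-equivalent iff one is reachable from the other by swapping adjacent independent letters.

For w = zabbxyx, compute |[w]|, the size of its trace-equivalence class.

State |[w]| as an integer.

drop 0:z onto floor
drop 1:a onto {0:z}
drop 2:b onto floor
drop 3:b onto {2:b}
drop 4:x onto {3:b}
drop 5:y onto {0:z, 4:x}
drop 6:x onto {5:y}
ground layer = {0:z, 2:b}
drop-orders for the pieces not yet dropped (sum over which currently-grounded one goes next):
  1 to go: {1} 1  {6} 1
  2 to go: {1,6} 2  {5,6} 1
  3 to go: {1,5,6} 3  {4,5,6} 1
  4 to go: {0,1,5,6} 3  {1,4,5,6} 4  {3,4,5,6} 1
  5 to go: {0,1,4,5,6} 7  {1,3,4,5,6} 5  {2,3,4,5,6} 1
  if 0:z drops first: 6 orders
  if 2:b drops first: 12 orders
heap linearizations: 18

18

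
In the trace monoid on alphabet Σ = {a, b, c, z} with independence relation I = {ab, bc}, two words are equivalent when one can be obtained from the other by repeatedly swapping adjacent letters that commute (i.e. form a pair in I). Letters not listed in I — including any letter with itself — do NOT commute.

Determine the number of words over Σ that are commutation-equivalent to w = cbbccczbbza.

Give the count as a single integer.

piece 0:c — minimal
piece 1:b — minimal
piece 2:b rests on {1:b}
piece 3:c rests on {0:c}
piece 4:c rests on {3:c}
piece 5:c rests on {4:c}
piece 6:z rests on {2:b, 5:c}
piece 7:b rests on {6:z}
piece 8:b rests on {7:b}
piece 9:z rests on {8:b}
piece 10:a rests on {9:z}
minimal pieces: {0:c, 1:b}
ways to finish when only these pieces remain (= sum over removing one remaining piece with nothing left below it):
  1 left: {10}→1
  2 left: {9,10}→1
  3 left: {8,9,10}→1
  4 left: {7,8,9,10}→1
  5 left: {6,7,8,9,10}→1
  6 left: {2,6,7,8,9,10}→1  {5,6,7,8,9,10}→1
  7 left: {1,2,6,7,8,9,10}→1  {2,5,6,7,8,9,10}→2  {4,5,6,7,8,9,10}→1
  8 left: {1,2,5,6,7,8,9,10}→3  {2,4,5,6,7,8,9,10}→3  {3,4,5,6,7,8,9,10}→1
  9 left: {0,3,4,5,6,7,8,9,10}→1  {1,2,4,5,6,7,8,9,10}→6  {2,3,4,5,6,7,8,9,10}→4
  placing 0:c first → 10 extensions
  placing 1:b first → 5 extensions
total linear extensions = 15

15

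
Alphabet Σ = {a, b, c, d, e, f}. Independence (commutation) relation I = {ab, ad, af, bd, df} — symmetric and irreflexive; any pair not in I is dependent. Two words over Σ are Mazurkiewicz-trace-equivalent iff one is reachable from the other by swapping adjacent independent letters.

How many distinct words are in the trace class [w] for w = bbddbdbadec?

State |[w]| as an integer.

630

piece 0:b — minimal
piece 1:b rests on {0:b}
piece 2:d — minimal
piece 3:d rests on {2:d}
piece 4:b rests on {1:b}
piece 5:d rests on {3:d}
piece 6:b rests on {4:b}
piece 7:a — minimal
piece 8:d rests on {5:d}
piece 9:e rests on {6:b, 7:a, 8:d}
piece 10:c rests on {9:e}
minimal pieces: {0:b, 2:d, 7:a}
ways to finish when only these pieces remain (= sum over removing one remaining piece with nothing left below it):
  1 left: {10}→1
  2 left: {9,10}→1
  3 left: {6,9,10}→1  {7,9,10}→1  {8,9,10}→1
  4 left: {4,6,9,10}→1  {5,8,9,10}→1  {6,7,9,10}→2  {6,8,9,10}→2  {7,8,9,10}→2
  5 left: {1,4,6,9,10}→1  {3,5,8,9,10}→1  {4,6,7,9,10}→3  {4,6,8,9,10}→3  {5,6,8,9,10}→3  {5,7,8,9,10}→3  {6,7,8,9,10}→6
  6 left: {0,1,4,6,9,10}→1  {1,4,6,7,9,10}→4  {1,4,6,8,9,10}→4  {2,3,5,8,9,10}→1  {3,5,6,8,9,10}→4  {3,5,7,8,9,10}→4  {4,5,6,8,9,10}→6  {4,6,7,8,9,10}→12  {5,6,7,8,9,10}→12
  7 left: {0,1,4,6,7,9,10}→5  {0,1,4,6,8,9,10}→5  {1,4,5,6,8,9,10}→10  {1,4,6,7,8,9,10}→20  {2,3,5,6,8,9,10}→5  {2,3,5,7,8,9,10}→5  {3,4,5,6,8,9,10}→10  {3,5,6,7,8,9,10}→20  {4,5,6,7,8,9,10}→30
  8 left: {0,1,4,5,6,8,9,10}→15  {0,1,4,6,7,8,9,10}→30  {1,3,4,5,6,8,9,10}→20  {1,4,5,6,7,8,9,10}→60  {2,3,4,5,6,8,9,10}→15  {2,3,5,6,7,8,9,10}→30  {3,4,5,6,7,8,9,10}→60
  9 left: {0,1,3,4,5,6,8,9,10}→35  {0,1,4,5,6,7,8,9,10}→105  {1,2,3,4,5,6,8,9,10}→35  {1,3,4,5,6,7,8,9,10}→140  {2,3,4,5,6,7,8,9,10}→105
  placing 0:b first → 280 extensions
  placing 2:d first → 280 extensions
  placing 7:a first → 70 extensions
total linear extensions = 630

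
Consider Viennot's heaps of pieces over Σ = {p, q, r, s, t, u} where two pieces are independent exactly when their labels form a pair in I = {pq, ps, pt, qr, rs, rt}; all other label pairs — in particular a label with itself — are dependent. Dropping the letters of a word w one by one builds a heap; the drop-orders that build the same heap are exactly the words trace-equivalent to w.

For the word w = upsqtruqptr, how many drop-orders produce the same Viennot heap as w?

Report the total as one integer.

60

#0=u has no predecessor
#1=p depends on [0:u]
#2=s depends on [0:u]
#3=q depends on [2:s]
#4=t depends on [3:q]
#5=r depends on [1:p]
#6=u depends on [4:t, 5:r]
#7=q depends on [6:u]
#8=p depends on [6:u]
#9=t depends on [7:q]
#10=r depends on [8:p]
sources: [0:u]
N(rest) = Σ N(rest − s) over sources s of rest; N(one piece) = 1:
  size 1 → [9]=1  [10]=1
  size 2 → [7,9]=1  [8,10]=1  [9,10]=2
  size 3 → [7,9,10]=3  [8,9,10]=3
  size 4 → [7,8,9,10]=6
  size 5 → [6,7,8,9,10]=6
  size 6 → [4,6,7,8,9,10]=6  [5,6,7,8,9,10]=6
  size 7 → [1,5,6,7,8,9,10]=6  [3,4,6,7,8,9,10]=6  [4,5,6,7,8,9,10]=12
  size 8 → [1,4,5,6,7,8,9,10]=18  [2,3,4,6,7,8,9,10]=6  [3,4,5,6,7,8,9,10]=18
  size 9 → [1,3,4,5,6,7,8,9,10]=36  [2,3,4,5,6,7,8,9,10]=24
  first=0(u) contributes 60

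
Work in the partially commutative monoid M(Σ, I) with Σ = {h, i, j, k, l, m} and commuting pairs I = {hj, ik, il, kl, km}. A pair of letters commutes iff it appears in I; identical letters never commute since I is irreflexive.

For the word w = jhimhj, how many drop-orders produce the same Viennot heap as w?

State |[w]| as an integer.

4

#0=j has no predecessor
#1=h has no predecessor
#2=i depends on [0:j, 1:h]
#3=m depends on [2:i]
#4=h depends on [3:m]
#5=j depends on [3:m]
sources: [0:j, 1:h]
N(rest) = Σ N(rest − s) over sources s of rest; N(one piece) = 1:
  size 1 → [4]=1  [5]=1
  size 2 → [4,5]=2
  size 3 → [3,4,5]=2
  size 4 → [2,3,4,5]=2
  first=0(j) contributes 2
  first=1(h) contributes 2
|[w]| = 4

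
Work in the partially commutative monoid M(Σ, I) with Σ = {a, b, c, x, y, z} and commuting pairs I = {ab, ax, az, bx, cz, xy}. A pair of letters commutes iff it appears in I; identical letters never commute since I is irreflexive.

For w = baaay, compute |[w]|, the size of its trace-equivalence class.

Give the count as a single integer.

4

0(b) covers ∅
1(a) covers ∅
2(a) covers 1:a
3(a) covers 2:a
4(y) covers 0:b, 3:a
floor of heap: 0:b, 1:a
completions by unplaced set U, small U first (add the entries for U minus each lowest piece of U):
  |U|=1: {4}:1
  |U|=2: {0,4}:1  {3,4}:1
  |U|=3: {0,3,4}:2  {2,3,4}:1
  start at 0(b): 1
  start at 1(a): 3
sum over floor = 4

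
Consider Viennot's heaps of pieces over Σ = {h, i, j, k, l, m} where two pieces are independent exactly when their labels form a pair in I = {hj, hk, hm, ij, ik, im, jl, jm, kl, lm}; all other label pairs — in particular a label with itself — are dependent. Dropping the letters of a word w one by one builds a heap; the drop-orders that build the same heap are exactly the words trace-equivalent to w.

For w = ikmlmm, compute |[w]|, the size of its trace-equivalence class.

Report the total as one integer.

15

#0=i has no predecessor
#1=k has no predecessor
#2=m depends on [1:k]
#3=l depends on [0:i]
#4=m depends on [2:m]
#5=m depends on [4:m]
sources: [0:i, 1:k]
N(rest) = Σ N(rest − s) over sources s of rest; N(one piece) = 1:
  size 1 → [3]=1  [5]=1
  size 2 → [0,3]=1  [3,5]=2  [4,5]=1
  size 3 → [0,3,5]=3  [2,4,5]=1  [3,4,5]=3
  size 4 → [0,3,4,5]=6  [1,2,4,5]=1  [2,3,4,5]=4
  first=0(i) contributes 5
  first=1(k) contributes 10
|[w]| = 15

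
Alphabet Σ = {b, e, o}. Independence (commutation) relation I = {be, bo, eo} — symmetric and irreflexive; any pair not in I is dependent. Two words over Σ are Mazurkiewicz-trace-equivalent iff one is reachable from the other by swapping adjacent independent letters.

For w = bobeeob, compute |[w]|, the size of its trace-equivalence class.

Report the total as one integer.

210

#0=b has no predecessor
#1=o has no predecessor
#2=b depends on [0:b]
#3=e has no predecessor
#4=e depends on [3:e]
#5=o depends on [1:o]
#6=b depends on [2:b]
sources: [0:b, 1:o, 3:e]
N(rest) = Σ N(rest − s) over sources s of rest; N(one piece) = 1:
  size 1 → [4]=1  [5]=1  [6]=1
  size 2 → [1,5]=1  [2,6]=1  [3,4]=1  [4,5]=2  [4,6]=2  [5,6]=2
  size 3 → [0,2,6]=1  [1,4,5]=3  [1,5,6]=3  [2,4,6]=3  [2,5,6]=3  [3,4,5]=3  [3,4,6]=3  [4,5,6]=6
  size 4 → [0,2,4,6]=4  [0,2,5,6]=4  [1,2,5,6]=6  [1,3,4,5]=6  [1,4,5,6]=12  [2,3,4,6]=6  [2,4,5,6]=12  [3,4,5,6]=12
  size 5 → [0,1,2,5,6]=10  [0,2,3,4,6]=10  [0,2,4,5,6]=20  [1,2,4,5,6]=30  [1,3,4,5,6]=30  [2,3,4,5,6]=30
  first=0(b) contributes 90
  first=1(o) contributes 60
  first=3(e) contributes 60
|[w]| = 210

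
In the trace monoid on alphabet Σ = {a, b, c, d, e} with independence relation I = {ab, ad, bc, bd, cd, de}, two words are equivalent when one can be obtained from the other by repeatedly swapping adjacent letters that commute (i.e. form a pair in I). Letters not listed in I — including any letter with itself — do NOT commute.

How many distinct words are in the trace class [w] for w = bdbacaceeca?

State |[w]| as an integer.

165

#0=b has no predecessor
#1=d has no predecessor
#2=b depends on [0:b]
#3=a has no predecessor
#4=c depends on [3:a]
#5=a depends on [4:c]
#6=c depends on [5:a]
#7=e depends on [2:b, 6:c]
#8=e depends on [7:e]
#9=c depends on [8:e]
#10=a depends on [9:c]
sources: [0:b, 1:d, 3:a]
N(rest) = Σ N(rest − s) over sources s of rest; N(one piece) = 1:
  size 1 → [1]=1  [10]=1
  size 2 → [1,10]=2  [9,10]=1
  size 3 → [1,9,10]=3  [8,9,10]=1
  size 4 → [1,8,9,10]=4  [7,8,9,10]=1
  size 5 → [1,7,8,9,10]=5  [2,7,8,9,10]=1  [6,7,8,9,10]=1
  size 6 → [0,2,7,8,9,10]=1  [1,2,7,8,9,10]=6  [1,6,7,8,9,10]=6  [2,6,7,8,9,10]=2  [5,6,7,8,9,10]=1
  size 7 → [0,1,2,7,8,9,10]=7  [0,2,6,7,8,9,10]=3  [1,2,6,7,8,9,10]=14  [1,5,6,7,8,9,10]=7  [2,5,6,7,8,9,10]=3  [4,5,6,7,8,9,10]=1
  size 8 → [0,1,2,6,7,8,9,10]=24  [0,2,5,6,7,8,9,10]=6  [1,2,5,6,7,8,9,10]=24  [1,4,5,6,7,8,9,10]=8  [2,4,5,6,7,8,9,10]=4  [3,4,5,6,7,8,9,10]=1
  size 9 → [0,1,2,5,6,7,8,9,10]=54  [0,2,4,5,6,7,8,9,10]=10  [1,2,4,5,6,7,8,9,10]=36  [1,3,4,5,6,7,8,9,10]=9  [2,3,4,5,6,7,8,9,10]=5
  first=0(b) contributes 50
  first=1(d) contributes 15
  first=3(a) contributes 100
|[w]| = 165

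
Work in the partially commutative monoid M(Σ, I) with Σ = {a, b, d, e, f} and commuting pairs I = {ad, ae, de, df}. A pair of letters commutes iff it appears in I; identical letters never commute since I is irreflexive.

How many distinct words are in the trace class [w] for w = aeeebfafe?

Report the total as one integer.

#0=a has no predecessor
#1=e has no predecessor
#2=e depends on [1:e]
#3=e depends on [2:e]
#4=b depends on [0:a, 3:e]
#5=f depends on [4:b]
#6=a depends on [5:f]
#7=f depends on [6:a]
#8=e depends on [7:f]
sources: [0:a, 1:e]
N(rest) = Σ N(rest − s) over sources s of rest; N(one piece) = 1:
  size 1 → [8]=1
  size 2 → [7,8]=1
  size 3 → [6,7,8]=1
  size 4 → [5,6,7,8]=1
  size 5 → [4,5,6,7,8]=1
  size 6 → [0,4,5,6,7,8]=1  [3,4,5,6,7,8]=1
  size 7 → [0,3,4,5,6,7,8]=2  [2,3,4,5,6,7,8]=1
  first=0(a) contributes 1
  first=1(e) contributes 3
|[w]| = 4

4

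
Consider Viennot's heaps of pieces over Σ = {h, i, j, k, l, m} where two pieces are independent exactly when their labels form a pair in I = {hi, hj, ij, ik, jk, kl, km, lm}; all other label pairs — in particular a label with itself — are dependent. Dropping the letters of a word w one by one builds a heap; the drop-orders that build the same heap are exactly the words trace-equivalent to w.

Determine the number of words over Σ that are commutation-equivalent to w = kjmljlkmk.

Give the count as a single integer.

0(k) covers ∅
1(j) covers ∅
2(m) covers 1:j
3(l) covers 1:j
4(j) covers 2:m, 3:l
5(l) covers 4:j
6(k) covers 0:k
7(m) covers 4:j
8(k) covers 6:k
floor of heap: 0:k, 1:j
completions by unplaced set U, small U first (add the entries for U minus each lowest piece of U):
  |U|=1: {5}:1  {7}:1  {8}:1
  |U|=2: {5,7}:2  {5,8}:2  {6,8}:1  {7,8}:2
  |U|=3: {0,6,8}:1  {4,5,7}:2  {5,6,8}:3  {5,7,8}:6  {6,7,8}:3
  |U|=4: {0,5,6,8}:4  {0,6,7,8}:4  {2,4,5,7}:2  {3,4,5,7}:2  {4,5,7,8}:8  {5,6,7,8}:12
  |U|=5: {0,5,6,7,8}:20  {2,3,4,5,7}:4  {2,4,5,7,8}:10  {3,4,5,7,8}:10  {4,5,6,7,8}:20
  |U|=6: {0,4,5,6,7,8}:40  {1,2,3,4,5,7}:4  {2,3,4,5,7,8}:24  {2,4,5,6,7,8}:30  {3,4,5,6,7,8}:30
  |U|=7: {0,2,4,5,6,7,8}:70  {0,3,4,5,6,7,8}:70  {1,2,3,4,5,7,8}:28  {2,3,4,5,6,7,8}:84
  start at 0(k): 112
  start at 1(j): 224
sum over floor = 336

336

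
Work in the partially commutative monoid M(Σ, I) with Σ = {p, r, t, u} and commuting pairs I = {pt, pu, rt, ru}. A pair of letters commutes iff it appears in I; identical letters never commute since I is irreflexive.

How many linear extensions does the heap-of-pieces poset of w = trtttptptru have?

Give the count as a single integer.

piece 0:t — minimal
piece 1:r — minimal
piece 2:t rests on {0:t}
piece 3:t rests on {2:t}
piece 4:t rests on {3:t}
piece 5:p rests on {1:r}
piece 6:t rests on {4:t}
piece 7:p rests on {5:p}
piece 8:t rests on {6:t}
piece 9:r rests on {7:p}
piece 10:u rests on {8:t}
minimal pieces: {0:t, 1:r}
ways to finish when only these pieces remain (= sum over removing one remaining piece with nothing left below it):
  1 left: {9}→1  {10}→1
  2 left: {7,9}→1  {8,10}→1  {9,10}→2
  3 left: {5,7,9}→1  {6,8,10}→1  {7,9,10}→3  {8,9,10}→3
  4 left: {1,5,7,9}→1  {4,6,8,10}→1  {5,7,9,10}→4  {6,8,9,10}→4  {7,8,9,10}→6
  5 left: {1,5,7,9,10}→5  {3,4,6,8,10}→1  {4,6,8,9,10}→5  {5,7,8,9,10}→10  {6,7,8,9,10}→10
  6 left: {1,5,7,8,9,10}→15  {2,3,4,6,8,10}→1  {3,4,6,8,9,10}→6  {4,6,7,8,9,10}→15  {5,6,7,8,9,10}→20
  7 left: {0,2,3,4,6,8,10}→1  {1,5,6,7,8,9,10}→35  {2,3,4,6,8,9,10}→7  {3,4,6,7,8,9,10}→21  {4,5,6,7,8,9,10}→35
  8 left: {0,2,3,4,6,8,9,10}→8  {1,4,5,6,7,8,9,10}→70  {2,3,4,6,7,8,9,10}→28  {3,4,5,6,7,8,9,10}→56
  9 left: {0,2,3,4,6,7,8,9,10}→36  {1,3,4,5,6,7,8,9,10}→126  {2,3,4,5,6,7,8,9,10}→84
  placing 0:t first → 210 extensions
  placing 1:r first → 120 extensions
total linear extensions = 330

330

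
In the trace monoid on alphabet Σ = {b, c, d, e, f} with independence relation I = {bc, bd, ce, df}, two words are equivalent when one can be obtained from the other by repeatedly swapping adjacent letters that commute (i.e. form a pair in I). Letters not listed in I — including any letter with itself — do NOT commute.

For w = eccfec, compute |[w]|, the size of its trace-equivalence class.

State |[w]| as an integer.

#0=e has no predecessor
#1=c has no predecessor
#2=c depends on [1:c]
#3=f depends on [0:e, 2:c]
#4=e depends on [3:f]
#5=c depends on [3:f]
sources: [0:e, 1:c]
N(rest) = Σ N(rest − s) over sources s of rest; N(one piece) = 1:
  size 1 → [4]=1  [5]=1
  size 2 → [4,5]=2
  size 3 → [3,4,5]=2
  size 4 → [0,3,4,5]=2  [2,3,4,5]=2
  first=0(e) contributes 2
  first=1(c) contributes 4
|[w]| = 6

6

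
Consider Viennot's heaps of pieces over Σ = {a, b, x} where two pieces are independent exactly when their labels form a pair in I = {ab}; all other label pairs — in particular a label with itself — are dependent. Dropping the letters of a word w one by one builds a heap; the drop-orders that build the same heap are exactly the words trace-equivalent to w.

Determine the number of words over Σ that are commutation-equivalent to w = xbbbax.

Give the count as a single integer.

#0=x has no predecessor
#1=b depends on [0:x]
#2=b depends on [1:b]
#3=b depends on [2:b]
#4=a depends on [0:x]
#5=x depends on [3:b, 4:a]
sources: [0:x]
N(rest) = Σ N(rest − s) over sources s of rest; N(one piece) = 1:
  size 1 → [5]=1
  size 2 → [3,5]=1  [4,5]=1
  size 3 → [2,3,5]=1  [3,4,5]=2
  size 4 → [1,2,3,5]=1  [2,3,4,5]=3
  first=0(x) contributes 4

4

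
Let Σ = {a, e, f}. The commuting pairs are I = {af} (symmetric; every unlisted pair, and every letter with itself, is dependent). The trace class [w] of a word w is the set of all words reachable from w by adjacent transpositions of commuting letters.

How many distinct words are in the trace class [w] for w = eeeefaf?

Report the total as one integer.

#0=e has no predecessor
#1=e depends on [0:e]
#2=e depends on [1:e]
#3=e depends on [2:e]
#4=f depends on [3:e]
#5=a depends on [3:e]
#6=f depends on [4:f]
sources: [0:e]
N(rest) = Σ N(rest − s) over sources s of rest; N(one piece) = 1:
  size 1 → [5]=1  [6]=1
  size 2 → [4,6]=1  [5,6]=2
  size 3 → [4,5,6]=3
  size 4 → [3,4,5,6]=3
  size 5 → [2,3,4,5,6]=3
  first=0(e) contributes 3

3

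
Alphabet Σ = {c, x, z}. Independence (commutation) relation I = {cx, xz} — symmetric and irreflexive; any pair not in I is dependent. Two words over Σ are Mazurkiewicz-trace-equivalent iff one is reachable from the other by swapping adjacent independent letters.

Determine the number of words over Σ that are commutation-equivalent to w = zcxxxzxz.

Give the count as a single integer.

70

0(z) covers ∅
1(c) covers 0:z
2(x) covers ∅
3(x) covers 2:x
4(x) covers 3:x
5(z) covers 1:c
6(x) covers 4:x
7(z) covers 5:z
floor of heap: 0:z, 2:x
completions by unplaced set U, small U first (add the entries for U minus each lowest piece of U):
  |U|=1: {6}:1  {7}:1
  |U|=2: {4,6}:1  {5,7}:1  {6,7}:2
  |U|=3: {1,5,7}:1  {3,4,6}:1  {4,6,7}:3  {5,6,7}:3
  |U|=4: {0,1,5,7}:1  {1,5,6,7}:4  {2,3,4,6}:1  {3,4,6,7}:4  {4,5,6,7}:6
  |U|=5: {0,1,5,6,7}:5  {1,4,5,6,7}:10  {2,3,4,6,7}:5  {3,4,5,6,7}:10
  |U|=6: {0,1,4,5,6,7}:15  {1,3,4,5,6,7}:20  {2,3,4,5,6,7}:15
  start at 0(z): 35
  start at 2(x): 35
sum over floor = 70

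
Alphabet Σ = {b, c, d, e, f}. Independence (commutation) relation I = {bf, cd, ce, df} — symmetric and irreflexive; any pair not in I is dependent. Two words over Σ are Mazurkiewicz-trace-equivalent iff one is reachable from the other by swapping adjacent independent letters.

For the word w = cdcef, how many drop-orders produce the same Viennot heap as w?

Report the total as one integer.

6

#0=c has no predecessor
#1=d has no predecessor
#2=c depends on [0:c]
#3=e depends on [1:d]
#4=f depends on [2:c, 3:e]
sources: [0:c, 1:d]
N(rest) = Σ N(rest − s) over sources s of rest; N(one piece) = 1:
  size 1 → [4]=1
  size 2 → [2,4]=1  [3,4]=1
  size 3 → [0,2,4]=1  [1,3,4]=1  [2,3,4]=2
  first=0(c) contributes 3
  first=1(d) contributes 3
|[w]| = 6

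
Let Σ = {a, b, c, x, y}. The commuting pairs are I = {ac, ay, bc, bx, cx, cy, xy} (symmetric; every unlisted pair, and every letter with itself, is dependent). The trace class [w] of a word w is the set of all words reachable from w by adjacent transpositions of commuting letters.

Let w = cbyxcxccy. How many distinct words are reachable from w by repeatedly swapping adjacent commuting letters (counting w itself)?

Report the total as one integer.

0(c) covers ∅
1(b) covers ∅
2(y) covers 1:b
3(x) covers ∅
4(c) covers 0:c
5(x) covers 3:x
6(c) covers 4:c
7(c) covers 6:c
8(y) covers 2:y
floor of heap: 0:c, 1:b, 3:x
completions by unplaced set U, small U first (add the entries for U minus each lowest piece of U):
  |U|=1: {5}:1  {7}:1  {8}:1
  |U|=2: {2,8}:1  {3,5}:1  {5,7}:2  {5,8}:2  {6,7}:1  {7,8}:2
  |U|=3: {1,2,8}:1  {2,5,8}:3  {2,7,8}:3  {3,5,7}:3  {3,5,8}:3  {4,6,7}:1  {5,6,7}:3  {5,7,8}:6  {6,7,8}:3
  |U|=4: {0,4,6,7}:1  {1,2,5,8}:4  {1,2,7,8}:4  {2,3,5,8}:6  {2,5,7,8}:12  {2,6,7,8}:6  {3,5,6,7}:6  {3,5,7,8}:12  {4,5,6,7}:4  {4,6,7,8}:4  {5,6,7,8}:12
  |U|=5: {0,4,5,6,7}:5  {0,4,6,7,8}:5  {1,2,3,5,8}:10  {1,2,5,7,8}:20  {1,2,6,7,8}:10  {2,3,5,7,8}:30  {2,4,6,7,8}:10  {2,5,6,7,8}:30  {3,4,5,6,7}:10  {3,5,6,7,8}:30  {4,5,6,7,8}:20
  |U|=6: {0,2,4,6,7,8}:15  {0,3,4,5,6,7}:15  {0,4,5,6,7,8}:30  {1,2,3,5,7,8}:60  {1,2,4,6,7,8}:20  {1,2,5,6,7,8}:60  {2,3,5,6,7,8}:90  {2,4,5,6,7,8}:60  {3,4,5,6,7,8}:60
  |U|=7: {0,1,2,4,6,7,8}:35  {0,2,4,5,6,7,8}:105  {0,3,4,5,6,7,8}:105  {1,2,3,5,6,7,8}:210  {1,2,4,5,6,7,8}:140  {2,3,4,5,6,7,8}:210
  start at 0(c): 560
  start at 1(b): 420
  start at 3(x): 280
sum over floor = 1260

1260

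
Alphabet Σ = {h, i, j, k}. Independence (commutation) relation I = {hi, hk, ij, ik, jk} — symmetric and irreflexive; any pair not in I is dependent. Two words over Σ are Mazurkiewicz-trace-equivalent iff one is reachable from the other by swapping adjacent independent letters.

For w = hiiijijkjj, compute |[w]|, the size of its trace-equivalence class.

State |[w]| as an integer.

1260

#0=h has no predecessor
#1=i has no predecessor
#2=i depends on [1:i]
#3=i depends on [2:i]
#4=j depends on [0:h]
#5=i depends on [3:i]
#6=j depends on [4:j]
#7=k has no predecessor
#8=j depends on [6:j]
#9=j depends on [8:j]
sources: [0:h, 1:i, 7:k]
N(rest) = Σ N(rest − s) over sources s of rest; N(one piece) = 1:
  size 1 → [5]=1  [7]=1  [9]=1
  size 2 → [3,5]=1  [5,7]=2  [5,9]=2  [7,9]=2  [8,9]=1
  size 3 → [2,3,5]=1  [3,5,7]=3  [3,5,9]=3  [5,7,9]=6  [5,8,9]=3  [6,8,9]=1  [7,8,9]=3
  size 4 → [1,2,3,5]=1  [2,3,5,7]=4  [2,3,5,9]=4  [3,5,7,9]=12  [3,5,8,9]=6  [4,6,8,9]=1  [5,6,8,9]=4  [5,7,8,9]=12  [6,7,8,9]=4
  size 5 → [0,4,6,8,9]=1  [1,2,3,5,7]=5  [1,2,3,5,9]=5  [2,3,5,7,9]=20  [2,3,5,8,9]=10  [3,5,6,8,9]=10  [3,5,7,8,9]=30  [4,5,6,8,9]=5  [4,6,7,8,9]=5  [5,6,7,8,9]=20
  size 6 → [0,4,5,6,8,9]=6  [0,4,6,7,8,9]=6  [1,2,3,5,7,9]=30  [1,2,3,5,8,9]=15  [2,3,5,6,8,9]=20  [2,3,5,7,8,9]=60  [3,4,5,6,8,9]=15  [3,5,6,7,8,9]=60  [4,5,6,7,8,9]=30
  size 7 → [0,3,4,5,6,8,9]=21  [0,4,5,6,7,8,9]=42  [1,2,3,5,6,8,9]=35  [1,2,3,5,7,8,9]=105  [2,3,4,5,6,8,9]=35  [2,3,5,6,7,8,9]=140  [3,4,5,6,7,8,9]=105
  size 8 → [0,2,3,4,5,6,8,9]=56  [0,3,4,5,6,7,8,9]=168  [1,2,3,4,5,6,8,9]=70  [1,2,3,5,6,7,8,9]=280  [2,3,4,5,6,7,8,9]=280
  first=0(h) contributes 630
  first=1(i) contributes 504
  first=7(k) contributes 126
|[w]| = 1260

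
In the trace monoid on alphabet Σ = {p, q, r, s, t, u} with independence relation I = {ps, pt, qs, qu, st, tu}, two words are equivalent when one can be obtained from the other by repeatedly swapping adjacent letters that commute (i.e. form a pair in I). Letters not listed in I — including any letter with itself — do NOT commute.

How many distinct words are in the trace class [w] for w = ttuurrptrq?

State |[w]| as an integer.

12

0(t) covers ∅
1(t) covers 0:t
2(u) covers ∅
3(u) covers 2:u
4(r) covers 1:t, 3:u
5(r) covers 4:r
6(p) covers 5:r
7(t) covers 5:r
8(r) covers 6:p, 7:t
9(q) covers 8:r
floor of heap: 0:t, 2:u
completions by unplaced set U, small U first (add the entries for U minus each lowest piece of U):
  |U|=1: {9}:1
  |U|=2: {8,9}:1
  |U|=3: {6,8,9}:1  {7,8,9}:1
  |U|=4: {6,7,8,9}:2
  |U|=5: {5,6,7,8,9}:2
  |U|=6: {4,5,6,7,8,9}:2
  |U|=7: {1,4,5,6,7,8,9}:2  {3,4,5,6,7,8,9}:2
  |U|=8: {0,1,4,5,6,7,8,9}:2  {1,3,4,5,6,7,8,9}:4  {2,3,4,5,6,7,8,9}:2
  start at 0(t): 6
  start at 2(u): 6
sum over floor = 12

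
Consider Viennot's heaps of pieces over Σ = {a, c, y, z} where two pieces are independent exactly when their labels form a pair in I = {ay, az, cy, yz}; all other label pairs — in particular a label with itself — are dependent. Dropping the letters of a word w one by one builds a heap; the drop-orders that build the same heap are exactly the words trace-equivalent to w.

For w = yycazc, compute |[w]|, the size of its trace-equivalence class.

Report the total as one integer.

#0=y has no predecessor
#1=y depends on [0:y]
#2=c has no predecessor
#3=a depends on [2:c]
#4=z depends on [2:c]
#5=c depends on [3:a, 4:z]
sources: [0:y, 2:c]
N(rest) = Σ N(rest − s) over sources s of rest; N(one piece) = 1:
  size 1 → [1]=1  [5]=1
  size 2 → [0,1]=1  [1,5]=2  [3,5]=1  [4,5]=1
  size 3 → [0,1,5]=3  [1,3,5]=3  [1,4,5]=3  [3,4,5]=2
  size 4 → [0,1,3,5]=6  [0,1,4,5]=6  [1,3,4,5]=8  [2,3,4,5]=2
  first=0(y) contributes 10
  first=2(c) contributes 20
|[w]| = 30

30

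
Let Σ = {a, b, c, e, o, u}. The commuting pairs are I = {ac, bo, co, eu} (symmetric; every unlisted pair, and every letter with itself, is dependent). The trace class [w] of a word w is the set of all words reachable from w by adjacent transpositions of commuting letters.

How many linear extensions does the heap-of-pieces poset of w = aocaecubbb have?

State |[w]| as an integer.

drop 0:a onto floor
drop 1:o onto {0:a}
drop 2:c onto floor
drop 3:a onto {1:o}
drop 4:e onto {2:c, 3:a}
drop 5:c onto {4:e}
drop 6:u onto {5:c}
drop 7:b onto {6:u}
drop 8:b onto {7:b}
drop 9:b onto {8:b}
ground layer = {0:a, 2:c}
drop-orders for the pieces not yet dropped (sum over which currently-grounded one goes next):
  1 to go: {9} 1
  2 to go: {8,9} 1
  3 to go: {7,8,9} 1
  4 to go: {6,7,8,9} 1
  5 to go: {5,6,7,8,9} 1
  6 to go: {4,5,6,7,8,9} 1
  7 to go: {2,4,5,6,7,8,9} 1  {3,4,5,6,7,8,9} 1
  8 to go: {1,3,4,5,6,7,8,9} 1  {2,3,4,5,6,7,8,9} 2
  if 0:a drops first: 3 orders
  if 2:c drops first: 1 orders
heap linearizations: 4

4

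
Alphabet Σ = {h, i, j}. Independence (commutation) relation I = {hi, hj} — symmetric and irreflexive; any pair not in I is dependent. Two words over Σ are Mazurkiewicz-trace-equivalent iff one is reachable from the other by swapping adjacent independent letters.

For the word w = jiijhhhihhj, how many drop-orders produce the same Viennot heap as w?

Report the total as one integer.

462

0(j) covers ∅
1(i) covers 0:j
2(i) covers 1:i
3(j) covers 2:i
4(h) covers ∅
5(h) covers 4:h
6(h) covers 5:h
7(i) covers 3:j
8(h) covers 6:h
9(h) covers 8:h
10(j) covers 7:i
floor of heap: 0:j, 4:h
completions by unplaced set U, small U first (add the entries for U minus each lowest piece of U):
  |U|=1: {9}:1  {10}:1
  |U|=2: {7,10}:1  {8,9}:1  {9,10}:2
  |U|=3: {3,7,10}:1  {6,8,9}:1  {7,9,10}:3  {8,9,10}:3
  |U|=4: {2,3,7,10}:1  {3,7,9,10}:4  {5,6,8,9}:1  {6,8,9,10}:4  {7,8,9,10}:6
  |U|=5: {1,2,3,7,10}:1  {2,3,7,9,10}:5  {3,7,8,9,10}:10  {4,5,6,8,9}:1  {5,6,8,9,10}:5  {6,7,8,9,10}:10
  |U|=6: {0,1,2,3,7,10}:1  {1,2,3,7,9,10}:6  {2,3,7,8,9,10}:15  {3,6,7,8,9,10}:20  {4,5,6,8,9,10}:6  {5,6,7,8,9,10}:15
  |U|=7: {0,1,2,3,7,9,10}:7  {1,2,3,7,8,9,10}:21  {2,3,6,7,8,9,10}:35  {3,5,6,7,8,9,10}:35  {4,5,6,7,8,9,10}:21
  |U|=8: {0,1,2,3,7,8,9,10}:28  {1,2,3,6,7,8,9,10}:56  {2,3,5,6,7,8,9,10}:70  {3,4,5,6,7,8,9,10}:56
  |U|=9: {0,1,2,3,6,7,8,9,10}:84  {1,2,3,5,6,7,8,9,10}:126  {2,3,4,5,6,7,8,9,10}:126
  start at 0(j): 252
  start at 4(h): 210
sum over floor = 462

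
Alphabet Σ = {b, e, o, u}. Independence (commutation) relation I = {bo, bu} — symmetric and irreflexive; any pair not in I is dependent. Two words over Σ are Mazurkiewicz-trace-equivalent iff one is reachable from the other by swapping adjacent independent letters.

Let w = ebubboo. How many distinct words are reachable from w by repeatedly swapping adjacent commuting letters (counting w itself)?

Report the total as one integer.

20

#0=e has no predecessor
#1=b depends on [0:e]
#2=u depends on [0:e]
#3=b depends on [1:b]
#4=b depends on [3:b]
#5=o depends on [2:u]
#6=o depends on [5:o]
sources: [0:e]
N(rest) = Σ N(rest − s) over sources s of rest; N(one piece) = 1:
  size 1 → [4]=1  [6]=1
  size 2 → [3,4]=1  [4,6]=2  [5,6]=1
  size 3 → [1,3,4]=1  [2,5,6]=1  [3,4,6]=3  [4,5,6]=3
  size 4 → [1,3,4,6]=4  [2,4,5,6]=4  [3,4,5,6]=6
  size 5 → [1,3,4,5,6]=10  [2,3,4,5,6]=10
  first=0(e) contributes 20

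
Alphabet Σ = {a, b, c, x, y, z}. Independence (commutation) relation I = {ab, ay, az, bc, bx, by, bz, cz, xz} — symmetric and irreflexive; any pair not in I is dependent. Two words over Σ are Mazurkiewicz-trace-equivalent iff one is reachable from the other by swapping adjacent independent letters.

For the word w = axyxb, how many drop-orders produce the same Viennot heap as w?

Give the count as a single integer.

5

piece 0:a — minimal
piece 1:x rests on {0:a}
piece 2:y rests on {1:x}
piece 3:x rests on {2:y}
piece 4:b — minimal
minimal pieces: {0:a, 4:b}
ways to finish when only these pieces remain (= sum over removing one remaining piece with nothing left below it):
  1 left: {3}→1  {4}→1
  2 left: {2,3}→1  {3,4}→2
  3 left: {1,2,3}→1  {2,3,4}→3
  placing 0:a first → 4 extensions
  placing 4:b first → 1 extensions
total linear extensions = 5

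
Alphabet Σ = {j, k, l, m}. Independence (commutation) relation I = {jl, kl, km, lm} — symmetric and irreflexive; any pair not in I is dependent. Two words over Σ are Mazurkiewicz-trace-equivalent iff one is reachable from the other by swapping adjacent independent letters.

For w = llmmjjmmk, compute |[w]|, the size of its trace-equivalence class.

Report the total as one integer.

#0=l has no predecessor
#1=l depends on [0:l]
#2=m has no predecessor
#3=m depends on [2:m]
#4=j depends on [3:m]
#5=j depends on [4:j]
#6=m depends on [5:j]
#7=m depends on [6:m]
#8=k depends on [5:j]
sources: [0:l, 2:m]
N(rest) = Σ N(rest − s) over sources s of rest; N(one piece) = 1:
  size 1 → [1]=1  [7]=1  [8]=1
  size 2 → [0,1]=1  [1,7]=2  [1,8]=2  [6,7]=1  [7,8]=2
  size 3 → [0,1,7]=3  [0,1,8]=3  [1,6,7]=3  [1,7,8]=6  [6,7,8]=3
  size 4 → [0,1,6,7]=6  [0,1,7,8]=12  [1,6,7,8]=12  [5,6,7,8]=3
  size 5 → [0,1,6,7,8]=30  [1,5,6,7,8]=15  [4,5,6,7,8]=3
  size 6 → [0,1,5,6,7,8]=45  [1,4,5,6,7,8]=18  [3,4,5,6,7,8]=3
  size 7 → [0,1,4,5,6,7,8]=63  [1,3,4,5,6,7,8]=21  [2,3,4,5,6,7,8]=3
  first=0(l) contributes 24
  first=2(m) contributes 84
|[w]| = 108

108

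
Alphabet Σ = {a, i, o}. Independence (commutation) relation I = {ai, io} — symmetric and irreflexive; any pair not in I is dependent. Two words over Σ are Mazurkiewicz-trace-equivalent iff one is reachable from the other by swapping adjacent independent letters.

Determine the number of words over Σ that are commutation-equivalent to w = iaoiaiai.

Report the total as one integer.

0(i) covers ∅
1(a) covers ∅
2(o) covers 1:a
3(i) covers 0:i
4(a) covers 2:o
5(i) covers 3:i
6(a) covers 4:a
7(i) covers 5:i
floor of heap: 0:i, 1:a
completions by unplaced set U, small U first (add the entries for U minus each lowest piece of U):
  |U|=1: {6}:1  {7}:1
  |U|=2: {4,6}:1  {5,7}:1  {6,7}:2
  |U|=3: {2,4,6}:1  {3,5,7}:1  {4,6,7}:3  {5,6,7}:3
  |U|=4: {0,3,5,7}:1  {1,2,4,6}:1  {2,4,6,7}:4  {3,5,6,7}:4  {4,5,6,7}:6
  |U|=5: {0,3,5,6,7}:5  {1,2,4,6,7}:5  {2,4,5,6,7}:10  {3,4,5,6,7}:10
  |U|=6: {0,3,4,5,6,7}:15  {1,2,4,5,6,7}:15  {2,3,4,5,6,7}:20
  start at 0(i): 35
  start at 1(a): 35
sum over floor = 70

70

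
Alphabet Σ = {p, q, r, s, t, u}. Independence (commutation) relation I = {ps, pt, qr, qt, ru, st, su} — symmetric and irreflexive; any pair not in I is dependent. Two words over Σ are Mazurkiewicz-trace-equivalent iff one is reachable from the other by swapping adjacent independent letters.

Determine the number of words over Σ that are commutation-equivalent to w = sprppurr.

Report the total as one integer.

piece 0:s — minimal
piece 1:p — minimal
piece 2:r rests on {0:s, 1:p}
piece 3:p rests on {2:r}
piece 4:p rests on {3:p}
piece 5:u rests on {4:p}
piece 6:r rests on {4:p}
piece 7:r rests on {6:r}
minimal pieces: {0:s, 1:p}
ways to finish when only these pieces remain (= sum over removing one remaining piece with nothing left below it):
  1 left: {5}→1  {7}→1
  2 left: {5,7}→2  {6,7}→1
  3 left: {5,6,7}→3
  4 left: {4,5,6,7}→3
  5 left: {3,4,5,6,7}→3
  6 left: {2,3,4,5,6,7}→3
  placing 0:s first → 3 extensions
  placing 1:p first → 3 extensions
total linear extensions = 6

6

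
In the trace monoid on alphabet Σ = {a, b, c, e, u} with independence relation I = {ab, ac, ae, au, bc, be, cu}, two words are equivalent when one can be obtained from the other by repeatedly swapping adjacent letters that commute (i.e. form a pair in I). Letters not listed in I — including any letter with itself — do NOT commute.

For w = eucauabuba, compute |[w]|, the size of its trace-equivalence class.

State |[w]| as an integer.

#0=e has no predecessor
#1=u depends on [0:e]
#2=c depends on [0:e]
#3=a has no predecessor
#4=u depends on [1:u]
#5=a depends on [3:a]
#6=b depends on [4:u]
#7=u depends on [6:b]
#8=b depends on [7:u]
#9=a depends on [5:a]
sources: [0:e, 3:a]
N(rest) = Σ N(rest − s) over sources s of rest; N(one piece) = 1:
  size 1 → [2]=1  [8]=1  [9]=1
  size 2 → [2,8]=2  [2,9]=2  [5,9]=1  [7,8]=1  [8,9]=2
  size 3 → [2,5,9]=3  [2,7,8]=3  [2,8,9]=6  [3,5,9]=1  [5,8,9]=3  [6,7,8]=1  [7,8,9]=3
  size 4 → [2,3,5,9]=4  [2,5,8,9]=12  [2,6,7,8]=4  [2,7,8,9]=12  [3,5,8,9]=4  [4,6,7,8]=1  [5,7,8,9]=6  [6,7,8,9]=4
  size 5 → [1,4,6,7,8]=1  [2,3,5,8,9]=20  [2,4,6,7,8]=5  [2,5,7,8,9]=30  [2,6,7,8,9]=20  [3,5,7,8,9]=10  [4,6,7,8,9]=5  [5,6,7,8,9]=10
  size 6 → [1,2,4,6,7,8]=6  [1,4,6,7,8,9]=6  [2,3,5,7,8,9]=60  [2,4,6,7,8,9]=30  [2,5,6,7,8,9]=60  [3,5,6,7,8,9]=20  [4,5,6,7,8,9]=15
  size 7 → [0,1,2,4,6,7,8]=6  [1,2,4,6,7,8,9]=42  [1,4,5,6,7,8,9]=21  [2,3,5,6,7,8,9]=140  [2,4,5,6,7,8,9]=105  [3,4,5,6,7,8,9]=35
  size 8 → [0,1,2,4,6,7,8,9]=48  [1,2,4,5,6,7,8,9]=168  [1,3,4,5,6,7,8,9]=56  [2,3,4,5,6,7,8,9]=280
  first=0(e) contributes 504
  first=3(a) contributes 216
|[w]| = 720

720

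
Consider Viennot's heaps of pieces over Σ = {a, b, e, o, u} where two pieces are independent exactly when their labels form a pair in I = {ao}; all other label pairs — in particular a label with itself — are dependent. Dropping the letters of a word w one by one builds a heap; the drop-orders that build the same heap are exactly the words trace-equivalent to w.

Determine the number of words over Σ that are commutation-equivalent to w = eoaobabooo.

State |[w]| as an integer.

3

piece 0:e — minimal
piece 1:o rests on {0:e}
piece 2:a rests on {0:e}
piece 3:o rests on {1:o}
piece 4:b rests on {2:a, 3:o}
piece 5:a rests on {4:b}
piece 6:b rests on {5:a}
piece 7:o rests on {6:b}
piece 8:o rests on {7:o}
piece 9:o rests on {8:o}
minimal pieces: {0:e}
ways to finish when only these pieces remain (= sum over removing one remaining piece with nothing left below it):
  1 left: {9}→1
  2 left: {8,9}→1
  3 left: {7,8,9}→1
  4 left: {6,7,8,9}→1
  5 left: {5,6,7,8,9}→1
  6 left: {4,5,6,7,8,9}→1
  7 left: {2,4,5,6,7,8,9}→1  {3,4,5,6,7,8,9}→1
  8 left: {1,3,4,5,6,7,8,9}→1  {2,3,4,5,6,7,8,9}→2
  placing 0:e first → 3 extensions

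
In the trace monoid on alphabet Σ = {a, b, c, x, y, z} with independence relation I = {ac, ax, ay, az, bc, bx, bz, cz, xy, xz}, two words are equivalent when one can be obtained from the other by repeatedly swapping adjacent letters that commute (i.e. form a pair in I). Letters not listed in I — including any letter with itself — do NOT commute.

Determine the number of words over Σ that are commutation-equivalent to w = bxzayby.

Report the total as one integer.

35

piece 0:b — minimal
piece 1:x — minimal
piece 2:z — minimal
piece 3:a rests on {0:b}
piece 4:y rests on {0:b, 2:z}
piece 5:b rests on {3:a, 4:y}
piece 6:y rests on {5:b}
minimal pieces: {0:b, 1:x, 2:z}
ways to finish when only these pieces remain (= sum over removing one remaining piece with nothing left below it):
  1 left: {1}→1  {6}→1
  2 left: {1,6}→2  {5,6}→1
  3 left: {1,5,6}→3  {3,5,6}→1  {4,5,6}→1
  4 left: {1,3,5,6}→4  {1,4,5,6}→4  {2,4,5,6}→1  {3,4,5,6}→2
  5 left: {0,3,4,5,6}→2  {1,2,4,5,6}→5  {1,3,4,5,6}→10  {2,3,4,5,6}→3
  placing 0:b first → 18 extensions
  placing 1:x first → 5 extensions
  placing 2:z first → 12 extensions
total linear extensions = 35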